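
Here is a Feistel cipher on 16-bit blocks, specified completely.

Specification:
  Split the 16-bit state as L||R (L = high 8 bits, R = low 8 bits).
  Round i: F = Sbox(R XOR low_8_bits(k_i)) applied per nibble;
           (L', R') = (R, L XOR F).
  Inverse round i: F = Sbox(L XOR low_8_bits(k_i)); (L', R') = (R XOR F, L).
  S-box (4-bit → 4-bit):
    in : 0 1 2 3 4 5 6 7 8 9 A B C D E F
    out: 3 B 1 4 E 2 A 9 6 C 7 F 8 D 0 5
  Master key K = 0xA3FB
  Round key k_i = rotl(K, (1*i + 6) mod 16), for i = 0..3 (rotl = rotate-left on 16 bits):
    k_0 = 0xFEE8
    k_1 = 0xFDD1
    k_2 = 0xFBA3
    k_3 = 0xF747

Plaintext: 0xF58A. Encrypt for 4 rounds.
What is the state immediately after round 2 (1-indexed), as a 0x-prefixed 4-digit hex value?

s_0 = plaintext = 0xF58A
s_1 = Round(s_0, k_0) = 0x8A54
s_2 = Round(s_1, k_1) = 0x54E8
s_3 = Round(s_2, k_2) = 0xE8BB
s_4 = Round(s_3, k_3) = 0xBBB0

0x54E8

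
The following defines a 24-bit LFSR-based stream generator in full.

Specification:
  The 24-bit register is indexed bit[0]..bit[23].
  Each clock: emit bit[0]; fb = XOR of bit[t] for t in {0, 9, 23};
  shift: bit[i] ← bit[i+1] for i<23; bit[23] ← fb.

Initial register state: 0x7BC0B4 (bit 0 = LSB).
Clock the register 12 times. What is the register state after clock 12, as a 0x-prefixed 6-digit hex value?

0x4CC7BC

reg_0 = 0x7BC0B4
clock 1: out=0, reg = 0x3DE05A
clock 2: out=0, reg = 0x1EF02D
clock 3: out=1, reg = 0x8F7816
clock 4: out=0, reg = 0xC7BC0B
clock 5: out=1, reg = 0x63DE05
clock 6: out=1, reg = 0x31EF02
clock 7: out=0, reg = 0x98F781
clock 8: out=1, reg = 0xCC7BC0
clock 9: out=0, reg = 0x663DE0
clock 10: out=0, reg = 0x331EF0
clock 11: out=0, reg = 0x998F78
clock 12: out=0, reg = 0x4CC7BC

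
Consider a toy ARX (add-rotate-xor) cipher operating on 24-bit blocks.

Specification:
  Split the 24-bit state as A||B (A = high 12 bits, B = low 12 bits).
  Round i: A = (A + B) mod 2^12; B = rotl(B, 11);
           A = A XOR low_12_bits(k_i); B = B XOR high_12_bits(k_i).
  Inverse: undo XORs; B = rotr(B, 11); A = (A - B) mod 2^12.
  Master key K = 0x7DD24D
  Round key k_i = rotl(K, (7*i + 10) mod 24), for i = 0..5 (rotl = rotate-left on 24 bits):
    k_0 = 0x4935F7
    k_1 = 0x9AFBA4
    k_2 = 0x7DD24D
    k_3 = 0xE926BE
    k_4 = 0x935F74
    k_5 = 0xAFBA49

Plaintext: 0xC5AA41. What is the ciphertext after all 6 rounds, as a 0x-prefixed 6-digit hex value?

0xF67169

s_0 = plaintext = 0xC5AA41
s_1 = Round(s_0, k_0) = 0x36C9B3
s_2 = Round(s_1, k_1) = 0x6BB576
s_3 = Round(s_2, k_2) = 0xE7C566
s_4 = Round(s_3, k_3) = 0x55CC21
s_5 = Round(s_4, k_4) = 0xE09725
s_6 = Round(s_5, k_5) = 0xF67169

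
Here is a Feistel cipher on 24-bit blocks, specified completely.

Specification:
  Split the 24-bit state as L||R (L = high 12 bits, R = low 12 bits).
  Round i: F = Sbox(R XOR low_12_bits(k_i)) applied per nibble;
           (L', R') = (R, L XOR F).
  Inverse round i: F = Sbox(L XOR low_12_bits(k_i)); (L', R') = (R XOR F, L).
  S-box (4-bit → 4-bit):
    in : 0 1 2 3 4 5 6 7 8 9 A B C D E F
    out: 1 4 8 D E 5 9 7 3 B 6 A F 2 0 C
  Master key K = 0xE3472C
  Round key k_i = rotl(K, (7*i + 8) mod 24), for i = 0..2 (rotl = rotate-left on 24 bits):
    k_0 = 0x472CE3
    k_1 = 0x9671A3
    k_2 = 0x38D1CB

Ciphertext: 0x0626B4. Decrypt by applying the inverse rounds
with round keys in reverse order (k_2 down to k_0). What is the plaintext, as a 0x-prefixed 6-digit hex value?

0x61FD1D

s_0 = ciphertext = 0x0626B4
s_1 = InvRound(s_0, k_2) = 0x2DF062
s_2 = InvRound(s_1, k_1) = 0xD1D2DF
s_3 = InvRound(s_2, k_0) = 0x61FD1D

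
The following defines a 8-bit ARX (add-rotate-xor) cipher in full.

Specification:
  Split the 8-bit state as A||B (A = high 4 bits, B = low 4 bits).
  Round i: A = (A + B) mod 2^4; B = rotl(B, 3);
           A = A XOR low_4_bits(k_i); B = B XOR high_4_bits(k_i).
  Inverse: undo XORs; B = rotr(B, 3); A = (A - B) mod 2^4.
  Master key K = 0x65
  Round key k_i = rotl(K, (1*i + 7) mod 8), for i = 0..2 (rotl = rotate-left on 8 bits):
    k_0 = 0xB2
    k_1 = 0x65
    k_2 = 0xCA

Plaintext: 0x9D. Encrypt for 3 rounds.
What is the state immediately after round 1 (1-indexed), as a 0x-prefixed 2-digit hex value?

s_0 = plaintext = 0x9D
s_1 = Round(s_0, k_0) = 0x45
s_2 = Round(s_1, k_1) = 0xCC
s_3 = Round(s_2, k_2) = 0x2A

0x45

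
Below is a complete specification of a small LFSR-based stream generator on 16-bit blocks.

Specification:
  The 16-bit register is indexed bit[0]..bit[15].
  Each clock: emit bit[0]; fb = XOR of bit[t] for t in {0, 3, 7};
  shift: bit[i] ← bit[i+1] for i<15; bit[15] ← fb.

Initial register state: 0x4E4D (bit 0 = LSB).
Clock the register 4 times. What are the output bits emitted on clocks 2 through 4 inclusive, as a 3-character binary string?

reg_0 = 0x4E4D
clock 1: out=1, reg = 0x2726
clock 2: out=0, reg = 0x1393
clock 3: out=1, reg = 0x09C9
clock 4: out=1, reg = 0x84E4

011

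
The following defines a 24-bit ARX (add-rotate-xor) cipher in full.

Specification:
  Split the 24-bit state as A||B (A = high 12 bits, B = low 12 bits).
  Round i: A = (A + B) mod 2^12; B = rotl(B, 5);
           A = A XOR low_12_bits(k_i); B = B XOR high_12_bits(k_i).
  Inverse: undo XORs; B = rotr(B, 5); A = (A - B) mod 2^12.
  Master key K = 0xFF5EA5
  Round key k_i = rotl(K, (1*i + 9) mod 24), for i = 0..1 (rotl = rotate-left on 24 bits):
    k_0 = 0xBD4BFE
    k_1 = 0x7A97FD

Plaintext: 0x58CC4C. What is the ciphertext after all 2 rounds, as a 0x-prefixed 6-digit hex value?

0xB8FE2D

s_0 = plaintext = 0x58CC4C
s_1 = Round(s_0, k_0) = 0xA2624C
s_2 = Round(s_1, k_1) = 0xB8FE2D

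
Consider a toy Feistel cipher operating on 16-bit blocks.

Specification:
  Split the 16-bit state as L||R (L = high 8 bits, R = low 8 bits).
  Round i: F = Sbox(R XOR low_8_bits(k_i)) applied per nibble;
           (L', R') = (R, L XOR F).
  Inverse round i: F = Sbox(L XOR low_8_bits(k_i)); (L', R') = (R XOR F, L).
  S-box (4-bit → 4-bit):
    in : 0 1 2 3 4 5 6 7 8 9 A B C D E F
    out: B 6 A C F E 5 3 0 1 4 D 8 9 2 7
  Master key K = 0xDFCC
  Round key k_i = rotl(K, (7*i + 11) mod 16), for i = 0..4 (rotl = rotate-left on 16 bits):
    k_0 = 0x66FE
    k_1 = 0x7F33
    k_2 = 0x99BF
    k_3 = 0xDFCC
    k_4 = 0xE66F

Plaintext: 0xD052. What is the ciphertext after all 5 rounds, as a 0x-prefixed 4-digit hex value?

s_0 = plaintext = 0xD052
s_1 = Round(s_0, k_0) = 0x5298
s_2 = Round(s_1, k_1) = 0x981F
s_3 = Round(s_2, k_2) = 0x1FD3
s_4 = Round(s_3, k_3) = 0xD378
s_5 = Round(s_4, k_4) = 0x78B0

0x78B0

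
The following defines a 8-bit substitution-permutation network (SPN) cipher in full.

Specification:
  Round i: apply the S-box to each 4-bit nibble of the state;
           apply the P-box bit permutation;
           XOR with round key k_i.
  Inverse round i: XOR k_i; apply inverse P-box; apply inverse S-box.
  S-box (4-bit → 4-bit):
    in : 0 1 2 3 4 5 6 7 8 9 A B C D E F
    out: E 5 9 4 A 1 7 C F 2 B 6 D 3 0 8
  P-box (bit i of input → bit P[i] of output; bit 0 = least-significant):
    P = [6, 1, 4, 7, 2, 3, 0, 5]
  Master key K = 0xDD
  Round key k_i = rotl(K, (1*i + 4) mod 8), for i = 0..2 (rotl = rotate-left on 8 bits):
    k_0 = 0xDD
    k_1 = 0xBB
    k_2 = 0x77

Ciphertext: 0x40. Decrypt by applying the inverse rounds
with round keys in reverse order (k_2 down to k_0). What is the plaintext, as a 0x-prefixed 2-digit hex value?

0xAE

s_0 = ciphertext = 0x40
s_1 = InvRound(s_0, k_2) = 0xCB
s_2 = InvRound(s_1, k_1) = 0xF1
s_3 = InvRound(s_2, k_0) = 0xAE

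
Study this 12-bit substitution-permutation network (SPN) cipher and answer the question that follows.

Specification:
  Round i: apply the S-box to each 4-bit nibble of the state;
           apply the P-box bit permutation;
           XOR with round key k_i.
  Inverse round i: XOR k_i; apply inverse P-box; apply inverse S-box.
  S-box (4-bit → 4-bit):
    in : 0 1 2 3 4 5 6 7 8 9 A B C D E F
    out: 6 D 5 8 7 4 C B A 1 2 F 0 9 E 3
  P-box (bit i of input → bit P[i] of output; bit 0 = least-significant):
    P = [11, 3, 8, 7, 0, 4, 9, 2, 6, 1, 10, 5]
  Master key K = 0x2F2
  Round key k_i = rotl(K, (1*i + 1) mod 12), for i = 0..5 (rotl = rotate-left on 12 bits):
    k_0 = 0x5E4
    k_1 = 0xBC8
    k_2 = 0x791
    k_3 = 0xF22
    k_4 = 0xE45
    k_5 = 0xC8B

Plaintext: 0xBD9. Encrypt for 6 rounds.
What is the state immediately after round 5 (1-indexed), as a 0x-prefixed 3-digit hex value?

0xEC2

s_0 = plaintext = 0xBD9
s_1 = Round(s_0, k_0) = 0x983
s_2 = Round(s_1, k_1) = 0xB1C
s_3 = Round(s_2, k_2) = 0x1F6
s_4 = Round(s_3, k_3) = 0xAD3
s_5 = Round(s_4, k_4) = 0xEC2
s_6 = Round(s_5, k_5) = 0x1A9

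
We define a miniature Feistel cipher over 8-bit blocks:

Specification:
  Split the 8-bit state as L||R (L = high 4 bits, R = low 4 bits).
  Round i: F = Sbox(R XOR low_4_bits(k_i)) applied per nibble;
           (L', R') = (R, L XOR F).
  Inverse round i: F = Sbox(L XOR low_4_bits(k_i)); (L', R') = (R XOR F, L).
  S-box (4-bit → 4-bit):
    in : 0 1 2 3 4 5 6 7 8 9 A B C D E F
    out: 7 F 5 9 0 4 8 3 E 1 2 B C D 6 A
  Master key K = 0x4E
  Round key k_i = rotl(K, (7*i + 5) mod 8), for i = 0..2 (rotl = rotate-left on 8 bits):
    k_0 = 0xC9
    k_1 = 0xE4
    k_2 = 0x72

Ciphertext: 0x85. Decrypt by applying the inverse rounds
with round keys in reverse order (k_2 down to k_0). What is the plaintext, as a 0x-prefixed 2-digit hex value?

s_0 = ciphertext = 0x85
s_1 = InvRound(s_0, k_2) = 0x78
s_2 = InvRound(s_1, k_1) = 0x17
s_3 = InvRound(s_2, k_0) = 0x91

0x91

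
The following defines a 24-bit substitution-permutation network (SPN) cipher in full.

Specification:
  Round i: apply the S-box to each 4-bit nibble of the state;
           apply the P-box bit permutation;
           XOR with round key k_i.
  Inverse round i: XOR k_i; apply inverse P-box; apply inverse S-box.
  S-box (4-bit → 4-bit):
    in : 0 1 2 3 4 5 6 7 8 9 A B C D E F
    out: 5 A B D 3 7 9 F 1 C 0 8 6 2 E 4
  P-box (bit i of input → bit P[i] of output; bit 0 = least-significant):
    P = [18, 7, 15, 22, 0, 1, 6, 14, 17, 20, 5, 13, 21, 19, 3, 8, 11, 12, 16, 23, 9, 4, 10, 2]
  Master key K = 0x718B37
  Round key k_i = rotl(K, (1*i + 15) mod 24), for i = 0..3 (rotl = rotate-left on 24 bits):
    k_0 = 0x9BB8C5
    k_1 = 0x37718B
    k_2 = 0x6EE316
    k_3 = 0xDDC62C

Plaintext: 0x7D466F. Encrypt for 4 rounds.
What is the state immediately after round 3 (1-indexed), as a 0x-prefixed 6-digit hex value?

s_0 = plaintext = 0x7D466F
s_1 = Round(s_0, k_0) = 0xB14ED0
s_2 = Round(s_1, k_1) = 0x8BC1AD
s_3 = Round(s_2, k_2) = 0xF6C19E
s_4 = Round(s_3, k_3) = 0x052AE4

0xF6C19E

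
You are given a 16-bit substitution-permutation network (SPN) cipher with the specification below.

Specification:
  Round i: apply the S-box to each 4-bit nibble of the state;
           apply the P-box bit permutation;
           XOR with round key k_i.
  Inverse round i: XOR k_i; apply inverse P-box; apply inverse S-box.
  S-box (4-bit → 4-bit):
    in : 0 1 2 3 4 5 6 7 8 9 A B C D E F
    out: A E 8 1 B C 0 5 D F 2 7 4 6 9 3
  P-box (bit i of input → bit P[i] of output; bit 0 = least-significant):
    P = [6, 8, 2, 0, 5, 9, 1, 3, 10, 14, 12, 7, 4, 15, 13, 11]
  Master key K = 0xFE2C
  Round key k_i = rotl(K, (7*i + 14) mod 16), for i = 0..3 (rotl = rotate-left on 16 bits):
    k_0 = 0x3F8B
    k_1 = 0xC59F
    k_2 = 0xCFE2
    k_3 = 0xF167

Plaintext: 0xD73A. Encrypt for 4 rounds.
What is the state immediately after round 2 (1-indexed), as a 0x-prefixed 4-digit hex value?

0xAECB

s_0 = plaintext = 0xD73A
s_1 = Round(s_0, k_0) = 0x8AAB
s_2 = Round(s_1, k_1) = 0xAECB
s_3 = Round(s_2, k_2) = 0x4A24
s_4 = Round(s_3, k_3) = 0x383E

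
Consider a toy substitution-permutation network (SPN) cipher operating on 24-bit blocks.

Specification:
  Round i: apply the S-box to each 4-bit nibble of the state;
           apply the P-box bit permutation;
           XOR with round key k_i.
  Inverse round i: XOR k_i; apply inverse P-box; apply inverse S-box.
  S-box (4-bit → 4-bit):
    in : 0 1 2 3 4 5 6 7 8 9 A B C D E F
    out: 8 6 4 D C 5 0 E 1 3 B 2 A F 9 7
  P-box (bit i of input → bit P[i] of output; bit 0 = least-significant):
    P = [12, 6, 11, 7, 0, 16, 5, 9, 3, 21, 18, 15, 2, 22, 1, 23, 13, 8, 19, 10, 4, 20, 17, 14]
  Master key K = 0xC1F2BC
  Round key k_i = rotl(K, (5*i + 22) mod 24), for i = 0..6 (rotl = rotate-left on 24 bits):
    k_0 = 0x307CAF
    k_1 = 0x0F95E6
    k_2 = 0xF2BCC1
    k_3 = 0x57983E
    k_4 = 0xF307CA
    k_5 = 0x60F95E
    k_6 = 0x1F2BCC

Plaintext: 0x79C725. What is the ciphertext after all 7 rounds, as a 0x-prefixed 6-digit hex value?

0xCEDA4F

s_0 = plaintext = 0x79C725
s_1 = Round(s_0, k_0) = 0xC6858F
s_2 = Round(s_1, k_1) = 0x1BCDAB
s_3 = Round(s_2, k_2) = 0x053F88
s_4 = Round(s_3, k_3) = 0xFBE831
s_5 = Round(s_4, k_4) = 0x610CB7
s_6 = Round(s_5, k_5) = 0xC9709E
s_7 = Round(s_6, k_6) = 0xCEDA4F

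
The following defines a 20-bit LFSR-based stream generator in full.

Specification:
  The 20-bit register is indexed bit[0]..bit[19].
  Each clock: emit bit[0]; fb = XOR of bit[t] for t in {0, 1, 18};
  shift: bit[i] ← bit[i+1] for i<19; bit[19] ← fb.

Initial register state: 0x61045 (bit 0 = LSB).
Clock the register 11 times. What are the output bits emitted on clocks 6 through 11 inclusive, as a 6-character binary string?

reg_0 = 0x61045
clock 1: out=1, reg = 0x30822
clock 2: out=0, reg = 0x98411
clock 3: out=1, reg = 0xCC208
clock 4: out=0, reg = 0xE6104
clock 5: out=0, reg = 0xF3082
clock 6: out=0, reg = 0x79841
clock 7: out=1, reg = 0x3CC20
clock 8: out=0, reg = 0x1E610
clock 9: out=0, reg = 0x0F308
clock 10: out=0, reg = 0x07984
clock 11: out=0, reg = 0x03CC2

010000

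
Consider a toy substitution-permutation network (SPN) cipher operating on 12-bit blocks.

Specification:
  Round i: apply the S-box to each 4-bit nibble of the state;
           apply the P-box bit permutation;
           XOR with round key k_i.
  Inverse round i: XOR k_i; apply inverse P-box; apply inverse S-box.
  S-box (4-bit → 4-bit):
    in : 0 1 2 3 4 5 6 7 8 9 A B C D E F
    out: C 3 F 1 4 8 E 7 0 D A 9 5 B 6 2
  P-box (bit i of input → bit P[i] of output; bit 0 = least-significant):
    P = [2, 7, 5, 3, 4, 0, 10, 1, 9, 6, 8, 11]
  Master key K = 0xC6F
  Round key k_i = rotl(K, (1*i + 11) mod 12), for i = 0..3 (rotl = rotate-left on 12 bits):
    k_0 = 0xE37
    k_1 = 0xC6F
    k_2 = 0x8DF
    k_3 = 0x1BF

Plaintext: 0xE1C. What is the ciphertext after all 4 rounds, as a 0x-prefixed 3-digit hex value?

0x1A0

s_0 = plaintext = 0xE1C
s_1 = Round(s_0, k_0) = 0xF42
s_2 = Round(s_1, k_1) = 0x883
s_3 = Round(s_2, k_2) = 0x8DB
s_4 = Round(s_3, k_3) = 0x1A0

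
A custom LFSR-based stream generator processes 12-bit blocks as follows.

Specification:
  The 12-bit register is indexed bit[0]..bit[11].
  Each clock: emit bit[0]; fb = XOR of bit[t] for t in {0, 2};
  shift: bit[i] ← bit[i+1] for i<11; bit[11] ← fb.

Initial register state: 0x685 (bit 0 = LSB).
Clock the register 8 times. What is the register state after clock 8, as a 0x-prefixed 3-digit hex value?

reg_0 = 0x685
clock 1: out=1, reg = 0x342
clock 2: out=0, reg = 0x1A1
clock 3: out=1, reg = 0x8D0
clock 4: out=0, reg = 0x468
clock 5: out=0, reg = 0x234
clock 6: out=0, reg = 0x91A
clock 7: out=0, reg = 0x48D
clock 8: out=1, reg = 0x246

0x246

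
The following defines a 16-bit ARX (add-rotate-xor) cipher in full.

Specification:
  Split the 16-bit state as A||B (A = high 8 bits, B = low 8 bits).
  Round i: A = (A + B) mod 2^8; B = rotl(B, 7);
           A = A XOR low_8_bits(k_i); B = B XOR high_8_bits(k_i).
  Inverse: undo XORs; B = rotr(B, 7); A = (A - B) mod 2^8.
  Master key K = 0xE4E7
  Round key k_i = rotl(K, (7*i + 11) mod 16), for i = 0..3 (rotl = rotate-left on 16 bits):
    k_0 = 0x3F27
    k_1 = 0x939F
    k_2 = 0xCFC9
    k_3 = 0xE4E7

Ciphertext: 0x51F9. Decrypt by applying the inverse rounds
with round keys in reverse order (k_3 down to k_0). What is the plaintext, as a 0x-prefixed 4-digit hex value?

s_0 = ciphertext = 0x51F9
s_1 = InvRound(s_0, k_3) = 0x7C3A
s_2 = InvRound(s_1, k_2) = 0xCAEB
s_3 = InvRound(s_2, k_1) = 0x65F0
s_4 = InvRound(s_3, k_0) = 0xA39F

0xA39F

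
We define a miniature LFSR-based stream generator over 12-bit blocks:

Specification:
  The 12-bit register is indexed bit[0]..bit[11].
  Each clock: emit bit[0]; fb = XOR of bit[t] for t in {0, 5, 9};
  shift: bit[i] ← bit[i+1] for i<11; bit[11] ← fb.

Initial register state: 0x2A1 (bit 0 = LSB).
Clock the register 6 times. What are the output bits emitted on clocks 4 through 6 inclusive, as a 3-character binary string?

001

reg_0 = 0x2A1
clock 1: out=1, reg = 0x950
clock 2: out=0, reg = 0x4A8
clock 3: out=0, reg = 0xA54
clock 4: out=0, reg = 0xD2A
clock 5: out=0, reg = 0xE95
clock 6: out=1, reg = 0x74A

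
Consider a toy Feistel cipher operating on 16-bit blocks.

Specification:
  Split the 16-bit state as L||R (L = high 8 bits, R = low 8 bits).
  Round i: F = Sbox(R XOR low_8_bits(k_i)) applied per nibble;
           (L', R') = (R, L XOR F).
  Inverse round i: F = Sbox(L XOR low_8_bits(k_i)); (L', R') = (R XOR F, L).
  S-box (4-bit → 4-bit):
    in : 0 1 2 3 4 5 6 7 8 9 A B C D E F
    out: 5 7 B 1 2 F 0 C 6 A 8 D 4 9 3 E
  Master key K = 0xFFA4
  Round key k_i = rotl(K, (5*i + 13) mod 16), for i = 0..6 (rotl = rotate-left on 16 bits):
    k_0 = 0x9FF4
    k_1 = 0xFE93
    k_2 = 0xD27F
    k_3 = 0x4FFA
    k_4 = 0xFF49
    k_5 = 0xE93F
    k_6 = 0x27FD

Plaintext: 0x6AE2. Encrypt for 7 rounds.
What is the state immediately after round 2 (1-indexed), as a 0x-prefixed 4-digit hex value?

0x1A88

s_0 = plaintext = 0x6AE2
s_1 = Round(s_0, k_0) = 0xE21A
s_2 = Round(s_1, k_1) = 0x1A88
s_3 = Round(s_2, k_2) = 0x88F6
s_4 = Round(s_3, k_3) = 0xF6DC
s_5 = Round(s_4, k_4) = 0xDC59
s_6 = Round(s_5, k_5) = 0x59DC
s_7 = Round(s_6, k_6) = 0xDCEE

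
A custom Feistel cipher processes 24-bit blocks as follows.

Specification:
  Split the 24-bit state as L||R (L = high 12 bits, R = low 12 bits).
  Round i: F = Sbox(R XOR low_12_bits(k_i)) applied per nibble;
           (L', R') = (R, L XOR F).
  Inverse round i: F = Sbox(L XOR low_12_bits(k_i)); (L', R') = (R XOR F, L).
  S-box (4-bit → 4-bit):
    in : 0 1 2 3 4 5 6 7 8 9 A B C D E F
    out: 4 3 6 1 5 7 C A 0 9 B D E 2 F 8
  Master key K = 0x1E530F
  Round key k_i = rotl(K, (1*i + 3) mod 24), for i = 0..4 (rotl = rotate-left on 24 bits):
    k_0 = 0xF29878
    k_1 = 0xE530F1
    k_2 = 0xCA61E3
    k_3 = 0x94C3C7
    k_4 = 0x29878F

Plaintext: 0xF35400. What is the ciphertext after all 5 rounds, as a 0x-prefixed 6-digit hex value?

s_0 = plaintext = 0xF35400
s_1 = Round(s_0, k_0) = 0x400195
s_2 = Round(s_1, k_1) = 0x1957C5
s_3 = Round(s_2, k_2) = 0x7C5DF9
s_4 = Round(s_3, k_3) = 0xDF98DA
s_5 = Round(s_4, k_4) = 0x8DA58E

0x8DA58E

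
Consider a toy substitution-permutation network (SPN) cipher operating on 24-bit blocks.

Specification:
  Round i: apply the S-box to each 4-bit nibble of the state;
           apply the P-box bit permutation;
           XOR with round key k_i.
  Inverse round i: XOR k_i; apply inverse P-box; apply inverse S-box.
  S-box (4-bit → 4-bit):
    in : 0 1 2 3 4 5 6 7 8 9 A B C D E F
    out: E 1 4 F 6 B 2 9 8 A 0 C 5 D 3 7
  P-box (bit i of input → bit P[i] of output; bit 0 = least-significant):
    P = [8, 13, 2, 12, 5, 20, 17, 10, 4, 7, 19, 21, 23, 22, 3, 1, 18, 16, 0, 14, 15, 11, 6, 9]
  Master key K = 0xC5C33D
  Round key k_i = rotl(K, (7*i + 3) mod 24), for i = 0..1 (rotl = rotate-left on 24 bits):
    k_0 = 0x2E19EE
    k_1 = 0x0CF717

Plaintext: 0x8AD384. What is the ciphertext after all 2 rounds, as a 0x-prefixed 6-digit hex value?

0xC5C1A9

s_0 = plaintext = 0x8AD384
s_1 = Round(s_0, k_0) = 0x863F70
s_2 = Round(s_1, k_1) = 0xC5C1A9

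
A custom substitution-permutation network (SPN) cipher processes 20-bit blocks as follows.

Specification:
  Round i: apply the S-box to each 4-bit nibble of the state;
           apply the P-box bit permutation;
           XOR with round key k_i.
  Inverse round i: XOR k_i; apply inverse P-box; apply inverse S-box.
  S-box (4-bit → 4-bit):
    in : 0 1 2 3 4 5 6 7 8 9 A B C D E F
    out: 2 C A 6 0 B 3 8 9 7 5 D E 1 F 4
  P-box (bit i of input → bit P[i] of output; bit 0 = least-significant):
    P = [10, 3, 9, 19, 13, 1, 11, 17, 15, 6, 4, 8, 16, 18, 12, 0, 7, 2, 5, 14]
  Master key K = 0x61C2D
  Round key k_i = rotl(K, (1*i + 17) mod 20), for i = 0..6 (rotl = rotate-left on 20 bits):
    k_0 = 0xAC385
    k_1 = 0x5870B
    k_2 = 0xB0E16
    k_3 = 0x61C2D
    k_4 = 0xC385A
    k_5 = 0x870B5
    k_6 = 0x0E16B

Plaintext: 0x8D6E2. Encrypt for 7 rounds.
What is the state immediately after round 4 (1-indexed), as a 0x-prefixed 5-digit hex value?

s_0 = plaintext = 0x8D6E2
s_1 = Round(s_0, k_0) = 0x12B4F
s_2 = Round(s_1, k_1) = 0x1443A
s_3 = Round(s_2, k_2) = 0xB4034
s_4 = Round(s_3, k_3) = 0x654CF
s_5 = Round(s_4, k_4) = 0xB32DD
s_6 = Round(s_5, k_5) = 0xC0555
s_7 = Round(s_6, k_6) = 0xE0405

0x654CF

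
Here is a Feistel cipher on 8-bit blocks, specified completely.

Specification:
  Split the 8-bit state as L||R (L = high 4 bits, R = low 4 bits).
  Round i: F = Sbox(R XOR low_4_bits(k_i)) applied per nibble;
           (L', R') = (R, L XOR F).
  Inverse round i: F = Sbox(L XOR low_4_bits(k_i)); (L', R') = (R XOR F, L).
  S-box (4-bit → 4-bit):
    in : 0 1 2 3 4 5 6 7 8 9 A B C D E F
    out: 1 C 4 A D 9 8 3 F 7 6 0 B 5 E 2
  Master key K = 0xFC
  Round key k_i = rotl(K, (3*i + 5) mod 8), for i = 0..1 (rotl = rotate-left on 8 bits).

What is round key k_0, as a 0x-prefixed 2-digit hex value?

0x9F

K = 0xFC
k_0 = rotl(K, (3*0+5) mod 8) = rotl(K, 5) = 0x9F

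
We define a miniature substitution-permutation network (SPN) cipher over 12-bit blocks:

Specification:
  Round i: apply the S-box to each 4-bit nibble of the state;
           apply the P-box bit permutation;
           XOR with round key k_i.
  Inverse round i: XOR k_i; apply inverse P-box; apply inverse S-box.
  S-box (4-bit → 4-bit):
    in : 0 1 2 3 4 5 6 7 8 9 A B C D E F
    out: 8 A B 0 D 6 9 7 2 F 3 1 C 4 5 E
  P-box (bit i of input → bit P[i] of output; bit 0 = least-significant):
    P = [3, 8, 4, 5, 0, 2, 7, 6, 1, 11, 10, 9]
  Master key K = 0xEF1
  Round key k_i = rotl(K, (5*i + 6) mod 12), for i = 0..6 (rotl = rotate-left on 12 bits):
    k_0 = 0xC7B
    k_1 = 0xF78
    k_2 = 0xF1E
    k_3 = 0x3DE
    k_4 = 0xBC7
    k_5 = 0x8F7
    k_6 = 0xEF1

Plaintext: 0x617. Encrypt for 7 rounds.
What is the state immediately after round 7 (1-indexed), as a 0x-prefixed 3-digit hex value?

s_0 = plaintext = 0x617
s_1 = Round(s_0, k_0) = 0xF25
s_2 = Round(s_1, k_1) = 0x02D
s_3 = Round(s_2, k_2) = 0xD4B
s_4 = Round(s_3, k_3) = 0x717
s_5 = Round(s_4, k_4) = 0x699
s_6 = Round(s_5, k_5) = 0xB08
s_7 = Round(s_6, k_6) = 0xFB3

0xFB3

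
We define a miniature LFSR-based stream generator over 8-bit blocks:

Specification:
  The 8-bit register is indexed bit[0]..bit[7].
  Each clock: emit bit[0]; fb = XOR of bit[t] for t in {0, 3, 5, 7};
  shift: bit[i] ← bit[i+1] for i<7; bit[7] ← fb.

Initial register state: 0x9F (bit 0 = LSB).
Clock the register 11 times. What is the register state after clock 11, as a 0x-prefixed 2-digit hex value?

0x41

reg_0 = 0x9F
clock 1: out=1, reg = 0xCF
clock 2: out=1, reg = 0xE7
clock 3: out=1, reg = 0xF3
clock 4: out=1, reg = 0xF9
clock 5: out=1, reg = 0x7C
clock 6: out=0, reg = 0x3E
clock 7: out=0, reg = 0x1F
clock 8: out=1, reg = 0x0F
clock 9: out=1, reg = 0x07
clock 10: out=1, reg = 0x83
clock 11: out=1, reg = 0x41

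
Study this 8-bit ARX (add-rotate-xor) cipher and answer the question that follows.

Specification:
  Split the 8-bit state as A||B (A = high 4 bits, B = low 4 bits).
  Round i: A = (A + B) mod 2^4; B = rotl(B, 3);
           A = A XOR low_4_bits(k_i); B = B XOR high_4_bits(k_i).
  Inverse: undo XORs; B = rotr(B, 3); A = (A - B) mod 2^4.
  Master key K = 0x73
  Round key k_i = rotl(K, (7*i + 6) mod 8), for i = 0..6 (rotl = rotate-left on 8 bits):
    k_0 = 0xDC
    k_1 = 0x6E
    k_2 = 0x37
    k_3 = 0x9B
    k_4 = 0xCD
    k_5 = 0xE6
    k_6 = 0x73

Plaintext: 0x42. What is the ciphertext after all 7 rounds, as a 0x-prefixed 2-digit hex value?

0xD3

s_0 = plaintext = 0x42
s_1 = Round(s_0, k_0) = 0xAC
s_2 = Round(s_1, k_1) = 0x80
s_3 = Round(s_2, k_2) = 0xF3
s_4 = Round(s_3, k_3) = 0x90
s_5 = Round(s_4, k_4) = 0x4C
s_6 = Round(s_5, k_5) = 0x68
s_7 = Round(s_6, k_6) = 0xD3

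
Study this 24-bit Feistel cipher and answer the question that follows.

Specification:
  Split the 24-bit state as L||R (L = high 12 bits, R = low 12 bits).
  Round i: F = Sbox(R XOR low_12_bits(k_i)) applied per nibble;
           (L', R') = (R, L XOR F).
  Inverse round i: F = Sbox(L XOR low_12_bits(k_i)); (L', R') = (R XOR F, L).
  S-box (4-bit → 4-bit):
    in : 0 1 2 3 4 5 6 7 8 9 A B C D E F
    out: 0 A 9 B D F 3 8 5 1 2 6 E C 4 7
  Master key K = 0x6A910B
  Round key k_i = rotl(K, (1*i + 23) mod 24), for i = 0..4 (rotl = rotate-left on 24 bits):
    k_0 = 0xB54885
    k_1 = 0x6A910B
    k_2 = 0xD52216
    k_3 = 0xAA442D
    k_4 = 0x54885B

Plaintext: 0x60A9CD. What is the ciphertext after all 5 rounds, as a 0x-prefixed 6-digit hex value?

0x5FA856

s_0 = plaintext = 0x60A9CD
s_1 = Round(s_0, k_0) = 0x9CDCDF
s_2 = Round(s_1, k_1) = 0xCDF500
s_3 = Round(s_2, k_2) = 0x50047C
s_4 = Round(s_3, k_3) = 0x47C5FA
s_5 = Round(s_4, k_4) = 0x5FA856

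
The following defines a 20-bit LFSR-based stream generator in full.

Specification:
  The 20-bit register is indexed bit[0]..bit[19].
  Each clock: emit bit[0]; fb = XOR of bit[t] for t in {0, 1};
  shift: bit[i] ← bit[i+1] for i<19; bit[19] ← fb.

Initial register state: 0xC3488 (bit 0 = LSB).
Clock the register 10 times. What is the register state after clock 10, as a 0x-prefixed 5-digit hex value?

0xB330D

reg_0 = 0xC3488
clock 1: out=0, reg = 0x61A44
clock 2: out=0, reg = 0x30D22
clock 3: out=0, reg = 0x98691
clock 4: out=1, reg = 0xCC348
clock 5: out=0, reg = 0x661A4
clock 6: out=0, reg = 0x330D2
clock 7: out=0, reg = 0x99869
clock 8: out=1, reg = 0xCCC34
clock 9: out=0, reg = 0x6661A
clock 10: out=0, reg = 0xB330D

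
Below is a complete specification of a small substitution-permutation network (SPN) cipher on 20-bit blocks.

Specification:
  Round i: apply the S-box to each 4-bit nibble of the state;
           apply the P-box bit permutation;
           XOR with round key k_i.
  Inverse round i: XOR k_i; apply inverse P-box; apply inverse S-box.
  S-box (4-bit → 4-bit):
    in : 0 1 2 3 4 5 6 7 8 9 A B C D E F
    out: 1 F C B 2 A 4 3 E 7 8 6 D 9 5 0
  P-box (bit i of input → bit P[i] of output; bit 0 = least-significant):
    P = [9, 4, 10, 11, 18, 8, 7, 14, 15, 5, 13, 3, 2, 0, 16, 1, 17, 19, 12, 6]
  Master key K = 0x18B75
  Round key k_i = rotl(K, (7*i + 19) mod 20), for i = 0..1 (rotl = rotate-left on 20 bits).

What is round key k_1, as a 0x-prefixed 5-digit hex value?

K = 0x18B75
k_0 = rotl(K, (7*0+19) mod 20) = rotl(K, 19) = 0x8C5BA
k_1 = rotl(K, (7*1+19) mod 20) = rotl(K, 6) = 0x2DD46

0x2DD46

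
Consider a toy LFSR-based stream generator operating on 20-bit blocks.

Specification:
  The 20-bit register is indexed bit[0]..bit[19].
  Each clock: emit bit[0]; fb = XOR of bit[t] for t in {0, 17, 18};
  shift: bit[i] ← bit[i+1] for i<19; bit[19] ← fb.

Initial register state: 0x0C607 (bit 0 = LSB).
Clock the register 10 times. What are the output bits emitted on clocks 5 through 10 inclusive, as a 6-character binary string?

reg_0 = 0x0C607
clock 1: out=1, reg = 0x86303
clock 2: out=1, reg = 0xC3181
clock 3: out=1, reg = 0x618C0
clock 4: out=0, reg = 0x30C60
clock 5: out=0, reg = 0x98630
clock 6: out=0, reg = 0x4C318
clock 7: out=0, reg = 0xA618C
clock 8: out=0, reg = 0xD30C6
clock 9: out=0, reg = 0xE9863
clock 10: out=1, reg = 0xF4C31

000001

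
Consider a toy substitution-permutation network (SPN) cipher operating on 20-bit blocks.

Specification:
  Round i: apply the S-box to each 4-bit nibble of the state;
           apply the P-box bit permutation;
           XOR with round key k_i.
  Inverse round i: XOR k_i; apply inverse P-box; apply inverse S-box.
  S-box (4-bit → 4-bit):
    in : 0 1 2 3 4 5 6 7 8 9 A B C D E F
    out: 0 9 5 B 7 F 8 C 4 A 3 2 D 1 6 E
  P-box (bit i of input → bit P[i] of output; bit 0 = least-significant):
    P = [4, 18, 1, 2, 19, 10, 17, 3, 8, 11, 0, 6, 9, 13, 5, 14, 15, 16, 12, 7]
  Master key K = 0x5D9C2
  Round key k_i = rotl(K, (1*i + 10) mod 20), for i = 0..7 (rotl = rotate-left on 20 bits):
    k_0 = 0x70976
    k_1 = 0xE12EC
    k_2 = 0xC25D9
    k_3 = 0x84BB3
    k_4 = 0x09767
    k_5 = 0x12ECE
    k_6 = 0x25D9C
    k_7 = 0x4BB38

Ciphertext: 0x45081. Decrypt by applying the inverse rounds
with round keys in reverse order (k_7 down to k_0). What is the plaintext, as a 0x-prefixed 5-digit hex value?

0x0BE31

s_0 = ciphertext = 0x45081
s_1 = InvRound(s_0, k_7) = 0x1546D
s_2 = InvRound(s_1, k_6) = 0x9858D
s_3 = InvRound(s_2, k_5) = 0xDA5D8
s_4 = InvRound(s_3, k_4) = 0xF4815
s_5 = InvRound(s_4, k_3) = 0x92D8F
s_6 = InvRound(s_5, k_2) = 0xB0905
s_7 = InvRound(s_6, k_1) = 0xF256B
s_8 = InvRound(s_7, k_0) = 0x0BE31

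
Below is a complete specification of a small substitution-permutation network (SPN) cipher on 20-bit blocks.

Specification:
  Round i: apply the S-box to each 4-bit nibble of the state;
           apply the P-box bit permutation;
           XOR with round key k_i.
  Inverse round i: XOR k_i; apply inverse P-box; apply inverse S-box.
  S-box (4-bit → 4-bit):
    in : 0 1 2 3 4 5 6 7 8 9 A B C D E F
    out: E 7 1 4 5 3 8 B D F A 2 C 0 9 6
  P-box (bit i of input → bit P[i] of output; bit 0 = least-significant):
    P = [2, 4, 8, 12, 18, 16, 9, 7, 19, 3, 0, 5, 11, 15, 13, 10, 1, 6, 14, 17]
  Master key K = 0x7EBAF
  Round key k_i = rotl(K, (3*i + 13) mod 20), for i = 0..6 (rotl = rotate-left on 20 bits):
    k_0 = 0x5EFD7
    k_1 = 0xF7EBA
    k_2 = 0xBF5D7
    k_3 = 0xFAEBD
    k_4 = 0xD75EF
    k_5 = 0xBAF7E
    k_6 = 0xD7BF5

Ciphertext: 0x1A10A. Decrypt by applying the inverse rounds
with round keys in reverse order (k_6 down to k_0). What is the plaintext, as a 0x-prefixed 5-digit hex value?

s_0 = ciphertext = 0x1A10A
s_1 = InvRound(s_0, k_6) = 0x15987
s_2 = InvRound(s_1, k_5) = 0x009CA
s_3 = InvRound(s_2, k_4) = 0x3885E
s_4 = InvRound(s_3, k_3) = 0x5C88D
s_5 = InvRound(s_4, k_2) = 0x78520
s_6 = InvRound(s_5, k_1) = 0x415C0
s_7 = InvRound(s_6, k_0) = 0x413F7

0x413F7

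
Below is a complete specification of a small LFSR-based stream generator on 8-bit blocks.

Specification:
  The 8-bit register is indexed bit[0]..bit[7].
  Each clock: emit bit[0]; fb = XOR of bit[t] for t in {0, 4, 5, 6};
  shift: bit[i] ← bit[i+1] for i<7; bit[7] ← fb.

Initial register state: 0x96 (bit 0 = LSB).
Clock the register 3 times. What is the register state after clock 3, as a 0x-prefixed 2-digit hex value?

reg_0 = 0x96
clock 1: out=0, reg = 0xCB
clock 2: out=1, reg = 0x65
clock 3: out=1, reg = 0xB2

0xB2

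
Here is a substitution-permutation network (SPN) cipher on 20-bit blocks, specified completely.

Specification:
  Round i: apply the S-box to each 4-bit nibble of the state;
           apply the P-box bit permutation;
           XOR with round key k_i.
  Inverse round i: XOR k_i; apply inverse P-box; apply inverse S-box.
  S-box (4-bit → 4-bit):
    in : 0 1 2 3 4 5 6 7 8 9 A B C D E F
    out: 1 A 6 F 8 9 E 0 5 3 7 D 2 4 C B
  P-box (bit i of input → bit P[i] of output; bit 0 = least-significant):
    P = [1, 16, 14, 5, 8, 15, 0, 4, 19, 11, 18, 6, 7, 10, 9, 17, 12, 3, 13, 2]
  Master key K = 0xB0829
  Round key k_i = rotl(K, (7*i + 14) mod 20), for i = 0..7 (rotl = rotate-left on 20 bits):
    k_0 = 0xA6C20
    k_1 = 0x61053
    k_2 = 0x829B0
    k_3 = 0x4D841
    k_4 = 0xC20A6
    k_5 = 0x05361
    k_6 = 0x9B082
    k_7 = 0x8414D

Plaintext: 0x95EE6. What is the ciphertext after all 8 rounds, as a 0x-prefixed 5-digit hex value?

0xCE7A3

s_0 = plaintext = 0x95EE6
s_1 = Round(s_0, k_0) = 0xD3CD9
s_2 = Round(s_1, k_1) = 0x53ED0
s_3 = Round(s_2, k_2) = 0xE3F77
s_4 = Round(s_3, k_3) = 0xEF685
s_5 = Round(s_4, k_4) = 0xA0D41
s_6 = Round(s_5, k_5) = 0x563D9
s_7 = Round(s_6, k_6) = 0x6AEC5
s_8 = Round(s_7, k_7) = 0xCE7A3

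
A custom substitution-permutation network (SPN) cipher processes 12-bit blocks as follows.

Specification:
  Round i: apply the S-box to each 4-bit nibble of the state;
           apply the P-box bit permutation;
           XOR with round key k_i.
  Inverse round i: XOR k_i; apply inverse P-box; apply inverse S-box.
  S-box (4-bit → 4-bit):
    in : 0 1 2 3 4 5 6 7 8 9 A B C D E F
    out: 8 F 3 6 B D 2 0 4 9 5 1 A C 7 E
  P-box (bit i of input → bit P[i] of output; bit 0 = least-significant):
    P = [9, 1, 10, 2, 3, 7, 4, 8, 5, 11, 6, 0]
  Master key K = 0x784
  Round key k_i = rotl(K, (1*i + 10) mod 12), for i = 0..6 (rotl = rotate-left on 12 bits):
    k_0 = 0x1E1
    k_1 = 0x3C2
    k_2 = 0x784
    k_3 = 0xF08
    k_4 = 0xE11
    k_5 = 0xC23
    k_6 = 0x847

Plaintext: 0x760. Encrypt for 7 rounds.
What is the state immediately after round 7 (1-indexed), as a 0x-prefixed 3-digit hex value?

s_0 = plaintext = 0x760
s_1 = Round(s_0, k_0) = 0x165
s_2 = Round(s_1, k_1) = 0xD27
s_3 = Round(s_2, k_2) = 0x74D
s_4 = Round(s_3, k_3) = 0xA84
s_5 = Round(s_4, k_4) = 0xC67
s_6 = Round(s_5, k_5) = 0x4A2
s_7 = Round(s_6, k_6) = 0x27C

0x27C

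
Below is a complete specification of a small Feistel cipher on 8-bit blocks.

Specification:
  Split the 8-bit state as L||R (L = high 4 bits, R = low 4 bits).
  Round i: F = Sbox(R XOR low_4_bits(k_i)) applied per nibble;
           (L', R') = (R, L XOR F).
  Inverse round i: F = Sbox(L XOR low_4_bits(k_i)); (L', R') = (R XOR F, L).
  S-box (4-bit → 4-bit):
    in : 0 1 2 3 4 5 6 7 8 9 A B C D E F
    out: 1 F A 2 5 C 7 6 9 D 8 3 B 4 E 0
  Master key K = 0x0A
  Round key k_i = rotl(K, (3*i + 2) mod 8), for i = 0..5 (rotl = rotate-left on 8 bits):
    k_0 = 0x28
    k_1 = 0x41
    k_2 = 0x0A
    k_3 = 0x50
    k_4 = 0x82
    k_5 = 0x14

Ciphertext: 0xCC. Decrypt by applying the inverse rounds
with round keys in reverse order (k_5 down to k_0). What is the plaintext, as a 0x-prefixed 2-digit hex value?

s_0 = ciphertext = 0xCC
s_1 = InvRound(s_0, k_5) = 0x5C
s_2 = InvRound(s_1, k_4) = 0xA5
s_3 = InvRound(s_2, k_3) = 0xDA
s_4 = InvRound(s_3, k_2) = 0xCD
s_5 = InvRound(s_4, k_1) = 0x9C
s_6 = InvRound(s_5, k_0) = 0x39

0x39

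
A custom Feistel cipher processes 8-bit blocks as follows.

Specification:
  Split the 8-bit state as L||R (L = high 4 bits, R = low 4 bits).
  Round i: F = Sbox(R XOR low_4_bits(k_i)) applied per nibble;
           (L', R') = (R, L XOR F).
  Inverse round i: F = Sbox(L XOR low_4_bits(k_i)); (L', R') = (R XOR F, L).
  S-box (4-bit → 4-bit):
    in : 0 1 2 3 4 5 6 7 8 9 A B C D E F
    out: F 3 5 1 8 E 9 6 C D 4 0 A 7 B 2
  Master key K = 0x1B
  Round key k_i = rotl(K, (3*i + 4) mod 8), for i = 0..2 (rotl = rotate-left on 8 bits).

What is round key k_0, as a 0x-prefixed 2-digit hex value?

K = 0x1B
k_0 = rotl(K, (3*0+4) mod 8) = rotl(K, 4) = 0xB1

0xB1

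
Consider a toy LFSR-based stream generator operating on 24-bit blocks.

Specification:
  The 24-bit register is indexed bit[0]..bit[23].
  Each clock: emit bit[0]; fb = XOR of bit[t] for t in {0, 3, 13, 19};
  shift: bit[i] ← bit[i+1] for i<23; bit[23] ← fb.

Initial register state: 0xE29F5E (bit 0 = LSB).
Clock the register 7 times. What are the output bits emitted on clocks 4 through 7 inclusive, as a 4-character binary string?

reg_0 = 0xE29F5E
clock 1: out=0, reg = 0xF14FAF
clock 2: out=1, reg = 0x78A7D7
clock 3: out=1, reg = 0xBC53EB
clock 4: out=1, reg = 0xDE29F5
clock 5: out=1, reg = 0xEF14FA
clock 6: out=0, reg = 0x778A7D
clock 7: out=1, reg = 0x3BC53E

1101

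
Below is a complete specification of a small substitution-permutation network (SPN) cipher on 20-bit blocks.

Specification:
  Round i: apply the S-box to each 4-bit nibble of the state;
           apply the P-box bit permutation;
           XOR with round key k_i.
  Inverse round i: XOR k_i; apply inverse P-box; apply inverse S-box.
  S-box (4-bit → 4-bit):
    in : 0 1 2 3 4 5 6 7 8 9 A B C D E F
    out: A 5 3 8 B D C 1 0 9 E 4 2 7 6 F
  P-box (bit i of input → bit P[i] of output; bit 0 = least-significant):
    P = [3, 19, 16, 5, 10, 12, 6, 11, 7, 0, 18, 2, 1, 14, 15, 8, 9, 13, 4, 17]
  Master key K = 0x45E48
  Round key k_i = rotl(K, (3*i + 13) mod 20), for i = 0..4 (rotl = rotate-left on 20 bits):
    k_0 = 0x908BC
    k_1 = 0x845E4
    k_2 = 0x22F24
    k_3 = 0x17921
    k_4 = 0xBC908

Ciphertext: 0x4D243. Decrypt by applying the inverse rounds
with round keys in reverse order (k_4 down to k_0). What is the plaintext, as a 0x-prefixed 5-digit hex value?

0x8FCB0

s_0 = ciphertext = 0x4D243
s_1 = InvRound(s_0, k_4) = 0x99EAD
s_2 = InvRound(s_1, k_3) = 0x2A972
s_3 = InvRound(s_2, k_2) = 0x11318
s_4 = InvRound(s_3, k_1) = 0x1C9DF
s_5 = InvRound(s_4, k_0) = 0x8FCB0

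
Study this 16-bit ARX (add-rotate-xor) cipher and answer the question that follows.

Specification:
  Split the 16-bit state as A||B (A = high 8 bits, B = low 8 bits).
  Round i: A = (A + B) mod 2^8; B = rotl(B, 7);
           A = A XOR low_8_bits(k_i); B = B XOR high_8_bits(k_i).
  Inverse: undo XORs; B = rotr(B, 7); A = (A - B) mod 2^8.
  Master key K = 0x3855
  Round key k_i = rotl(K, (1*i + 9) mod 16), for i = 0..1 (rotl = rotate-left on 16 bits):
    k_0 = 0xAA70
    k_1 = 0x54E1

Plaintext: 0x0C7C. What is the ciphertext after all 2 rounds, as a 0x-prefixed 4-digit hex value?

0x6D1E

s_0 = plaintext = 0x0C7C
s_1 = Round(s_0, k_0) = 0xF894
s_2 = Round(s_1, k_1) = 0x6D1E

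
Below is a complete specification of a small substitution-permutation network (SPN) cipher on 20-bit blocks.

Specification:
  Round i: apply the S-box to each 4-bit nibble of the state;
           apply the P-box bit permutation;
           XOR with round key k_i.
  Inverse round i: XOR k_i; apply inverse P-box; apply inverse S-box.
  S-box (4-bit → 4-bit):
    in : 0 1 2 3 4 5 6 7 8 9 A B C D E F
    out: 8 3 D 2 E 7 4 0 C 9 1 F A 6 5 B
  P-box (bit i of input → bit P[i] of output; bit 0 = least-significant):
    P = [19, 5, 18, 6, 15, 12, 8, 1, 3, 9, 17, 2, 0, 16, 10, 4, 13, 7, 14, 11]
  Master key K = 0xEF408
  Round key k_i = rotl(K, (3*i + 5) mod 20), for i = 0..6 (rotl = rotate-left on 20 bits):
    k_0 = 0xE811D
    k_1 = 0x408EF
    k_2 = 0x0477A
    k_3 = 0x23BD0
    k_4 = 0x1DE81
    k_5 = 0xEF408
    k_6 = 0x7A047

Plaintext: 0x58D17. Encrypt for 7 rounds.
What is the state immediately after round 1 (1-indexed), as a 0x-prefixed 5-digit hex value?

0xC778D

s_0 = plaintext = 0x58D17
s_1 = Round(s_0, k_0) = 0xC778D
s_2 = Round(s_1, k_1) = 0x0014D
s_3 = Round(s_2, k_2) = 0x45C40
s_4 = Round(s_3, k_3) = 0x36417
s_5 = Round(s_4, k_4) = 0x34805
s_6 = Round(s_5, k_5) = 0x1F0BE
s_7 = Round(s_6, k_6) = 0xA11D0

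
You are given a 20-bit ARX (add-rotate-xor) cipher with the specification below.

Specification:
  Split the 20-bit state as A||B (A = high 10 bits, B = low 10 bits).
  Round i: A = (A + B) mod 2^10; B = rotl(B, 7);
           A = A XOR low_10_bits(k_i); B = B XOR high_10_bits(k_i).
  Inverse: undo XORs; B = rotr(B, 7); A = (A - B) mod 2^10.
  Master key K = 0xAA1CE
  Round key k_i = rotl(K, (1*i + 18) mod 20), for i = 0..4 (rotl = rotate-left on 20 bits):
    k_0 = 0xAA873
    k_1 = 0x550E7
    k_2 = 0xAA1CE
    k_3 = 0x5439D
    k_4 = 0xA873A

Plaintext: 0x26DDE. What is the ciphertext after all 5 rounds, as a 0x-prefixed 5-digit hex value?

s_0 = plaintext = 0x26DDE
s_1 = Round(s_0, k_0) = 0x82991
s_2 = Round(s_1, k_1) = 0xDF1E6
s_3 = Round(s_2, k_2) = 0x2B194
s_4 = Round(s_3, k_3) = 0x77762
s_5 = Round(s_4, k_4) = 0x817CD

0x817CD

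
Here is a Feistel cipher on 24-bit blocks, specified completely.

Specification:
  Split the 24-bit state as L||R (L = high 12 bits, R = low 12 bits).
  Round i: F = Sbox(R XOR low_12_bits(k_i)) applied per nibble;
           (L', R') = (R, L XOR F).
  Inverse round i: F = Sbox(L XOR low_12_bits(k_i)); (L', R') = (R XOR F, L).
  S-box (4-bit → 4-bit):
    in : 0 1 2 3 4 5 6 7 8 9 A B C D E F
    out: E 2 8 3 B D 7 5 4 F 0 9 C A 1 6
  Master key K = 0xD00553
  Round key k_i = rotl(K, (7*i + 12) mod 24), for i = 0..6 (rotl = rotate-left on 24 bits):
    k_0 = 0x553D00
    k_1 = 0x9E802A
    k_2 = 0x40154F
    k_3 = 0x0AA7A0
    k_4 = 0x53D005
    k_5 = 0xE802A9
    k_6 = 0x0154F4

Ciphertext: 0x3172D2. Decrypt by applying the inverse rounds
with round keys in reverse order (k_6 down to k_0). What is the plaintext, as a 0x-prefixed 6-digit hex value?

s_0 = ciphertext = 0x3172D2
s_1 = InvRound(s_0, k_6) = 0x7C1317
s_2 = InvRound(s_1, k_5) = 0xE637C1
s_3 = InvRound(s_2, k_4) = 0x6B6E63
s_4 = InvRound(s_3, k_3) = 0xC446B6
s_5 = InvRound(s_4, k_2) = 0x95FC44
s_6 = InvRound(s_5, k_1) = 0x31995F
s_7 = InvRound(s_6, k_0) = 0x870319

0x870319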